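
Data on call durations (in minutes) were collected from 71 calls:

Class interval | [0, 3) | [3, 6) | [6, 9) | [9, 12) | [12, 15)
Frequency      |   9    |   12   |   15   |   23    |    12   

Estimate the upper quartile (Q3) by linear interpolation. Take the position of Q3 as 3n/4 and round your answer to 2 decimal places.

Cumulative frequencies: 9, 21, 36, 59, 71
n = 71; position = 3n/4 = 53.25.
This falls in the class [9, 12): L = 9, F = 36, f = 23, h = 3.
Upper quartile ≈ 9 + ((53.25 − 36) / 23) × 3 = 11.2500

11.25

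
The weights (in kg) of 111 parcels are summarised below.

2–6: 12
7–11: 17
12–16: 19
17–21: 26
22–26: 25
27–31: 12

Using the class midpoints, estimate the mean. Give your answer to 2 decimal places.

Midpoints: 4, 9, 14, 19, 24, 29
Σfm = 12×4 + 17×9 + 19×14 + 26×19 + 25×24 + 12×29 = 1909
n = Σf = 111
Mean = 1909 / 111 = 17.1982

17.20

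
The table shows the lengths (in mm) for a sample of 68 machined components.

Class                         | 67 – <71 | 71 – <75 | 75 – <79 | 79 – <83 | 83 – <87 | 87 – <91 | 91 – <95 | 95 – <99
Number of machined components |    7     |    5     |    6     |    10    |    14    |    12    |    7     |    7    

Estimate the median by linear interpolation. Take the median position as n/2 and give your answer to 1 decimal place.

Cumulative frequencies: 7, 12, 18, 28, 42, 54, 61, 68
n = 68; position = n/2 = 34.
This falls in the class 83 – <87: L = 83, F = 28, f = 14, h = 4.
Median ≈ 83 + ((34 − 28) / 14) × 4 = 84.7143

84.7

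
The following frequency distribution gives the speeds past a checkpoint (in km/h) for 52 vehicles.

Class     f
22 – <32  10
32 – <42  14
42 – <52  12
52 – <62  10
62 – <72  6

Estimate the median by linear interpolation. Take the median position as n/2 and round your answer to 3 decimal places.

43.667

Cumulative frequencies: 10, 24, 36, 46, 52
n = 52; position = n/2 = 26.
This falls in the class 42 – <52: L = 42, F = 24, f = 12, h = 10.
Median ≈ 42 + ((26 − 24) / 12) × 10 = 43.6667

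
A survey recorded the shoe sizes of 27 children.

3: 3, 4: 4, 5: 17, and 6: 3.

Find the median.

5

Cumulative frequencies: 3, 7, 24, 27
n = 27, so the median is the value in position (n+1)/2 = 14.
Position 14 falls at value 5.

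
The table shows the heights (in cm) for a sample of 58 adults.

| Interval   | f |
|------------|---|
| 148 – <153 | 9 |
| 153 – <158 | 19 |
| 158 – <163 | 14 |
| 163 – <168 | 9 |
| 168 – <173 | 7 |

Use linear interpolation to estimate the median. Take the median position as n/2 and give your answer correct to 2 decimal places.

Cumulative frequencies: 9, 28, 42, 51, 58
n = 58; position = n/2 = 29.
This falls in the class 158 – <163: L = 158, F = 28, f = 14, h = 5.
Median ≈ 158 + ((29 − 28) / 14) × 5 = 158.3571

158.36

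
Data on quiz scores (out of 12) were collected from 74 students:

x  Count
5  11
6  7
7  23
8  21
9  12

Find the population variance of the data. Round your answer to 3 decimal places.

Values: 5, 6, 7, 8, 9
n = 74, Σfx = 534, mean = 7.2162
Σfx² = 3970
Σf(x − x̄)² = Σfx² − (Σfx)²/n = 3970 − 534²/74 = 116.5405
Population variance = 116.5405 / 74 = 1.5749

1.575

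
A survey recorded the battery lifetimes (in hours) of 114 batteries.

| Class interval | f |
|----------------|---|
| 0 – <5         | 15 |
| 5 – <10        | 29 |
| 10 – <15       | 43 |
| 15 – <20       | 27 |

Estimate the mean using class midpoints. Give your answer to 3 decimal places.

11.096

Midpoints: 2.5, 7.5, 12.5, 17.5
Σfm = 15×2.5 + 29×7.5 + 43×12.5 + 27×17.5 = 1265
n = Σf = 114
Mean = 1265 / 114 = 11.0965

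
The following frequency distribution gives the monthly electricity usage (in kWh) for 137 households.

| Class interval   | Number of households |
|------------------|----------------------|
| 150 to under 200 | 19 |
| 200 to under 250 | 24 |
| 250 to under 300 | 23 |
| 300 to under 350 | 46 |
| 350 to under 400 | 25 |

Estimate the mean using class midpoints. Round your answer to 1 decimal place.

287.4

Midpoints: 175, 225, 275, 325, 375
Σfm = 19×175 + 24×225 + 23×275 + 46×325 + 25×375 = 39375
n = Σf = 137
Mean = 39375 / 137 = 287.4088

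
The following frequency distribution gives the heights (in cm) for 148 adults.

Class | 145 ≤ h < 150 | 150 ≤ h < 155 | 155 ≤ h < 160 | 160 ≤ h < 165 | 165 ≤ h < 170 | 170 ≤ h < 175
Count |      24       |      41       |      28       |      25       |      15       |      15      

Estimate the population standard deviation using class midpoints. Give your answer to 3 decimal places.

7.757

Midpoints: 147.5, 152.5, 157.5, 162.5, 167.5, 172.5
n = 148, Σfm = 23365, mean = 157.8716
Σfm² = 3697575
Σf(m − x̄)² = Σfm² − (Σfm)²/n = 3697575 − 23365²/148 = 8904.5608
Population variance = 8904.5608 / 148 = 60.1660
Standard deviation = √60.1660 = 7.7567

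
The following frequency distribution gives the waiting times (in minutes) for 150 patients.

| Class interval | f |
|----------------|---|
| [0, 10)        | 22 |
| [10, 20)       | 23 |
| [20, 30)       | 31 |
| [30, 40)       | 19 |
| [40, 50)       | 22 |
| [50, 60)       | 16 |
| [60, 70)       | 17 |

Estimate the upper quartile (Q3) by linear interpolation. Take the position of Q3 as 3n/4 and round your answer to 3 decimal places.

Cumulative frequencies: 22, 45, 76, 95, 117, 133, 150
n = 150; position = 3n/4 = 112.5.
This falls in the class [40, 50): L = 40, F = 95, f = 22, h = 10.
Upper quartile ≈ 40 + ((112.5 − 95) / 22) × 10 = 47.9545

47.955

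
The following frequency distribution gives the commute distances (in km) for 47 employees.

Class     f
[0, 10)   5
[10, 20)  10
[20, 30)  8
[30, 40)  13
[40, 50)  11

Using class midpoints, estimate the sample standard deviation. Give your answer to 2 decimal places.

13.37

Midpoints: 5, 15, 25, 35, 45
n = 47, Σfm = 1325, mean = 28.1915
Σfm² = 45575
Σf(m − x̄)² = Σfm² − (Σfm)²/n = 45575 − 1325²/47 = 8221.2766
Sample variance = 8221.2766 / 46 = 178.7234
Standard deviation = √178.7234 = 13.3687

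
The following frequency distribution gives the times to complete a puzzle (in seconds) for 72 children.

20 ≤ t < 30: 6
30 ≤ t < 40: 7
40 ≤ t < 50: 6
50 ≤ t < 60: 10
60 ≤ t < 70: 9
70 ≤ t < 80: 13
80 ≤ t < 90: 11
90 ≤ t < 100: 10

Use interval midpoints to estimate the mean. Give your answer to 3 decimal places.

64.722

Midpoints: 25, 35, 45, 55, 65, 75, 85, 95
Σfm = 6×25 + 7×35 + 6×45 + 10×55 + 9×65 + 13×75 + 11×85 + 10×95 = 4660
n = Σf = 72
Mean = 4660 / 72 = 64.7222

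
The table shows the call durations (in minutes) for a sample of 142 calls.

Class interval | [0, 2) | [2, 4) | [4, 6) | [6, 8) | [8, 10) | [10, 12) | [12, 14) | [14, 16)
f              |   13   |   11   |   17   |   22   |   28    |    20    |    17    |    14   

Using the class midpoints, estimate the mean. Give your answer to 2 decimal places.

Midpoints: 1, 3, 5, 7, 9, 11, 13, 15
Σfm = 13×1 + 11×3 + 17×5 + 22×7 + 28×9 + 20×11 + 17×13 + 14×15 = 1188
n = Σf = 142
Mean = 1188 / 142 = 8.3662

8.37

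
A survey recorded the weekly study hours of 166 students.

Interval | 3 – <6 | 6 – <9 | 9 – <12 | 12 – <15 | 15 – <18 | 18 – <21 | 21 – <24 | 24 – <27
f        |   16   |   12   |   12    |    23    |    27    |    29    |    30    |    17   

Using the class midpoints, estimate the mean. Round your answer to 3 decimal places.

Midpoints: 4.5, 7.5, 10.5, 13.5, 16.5, 19.5, 22.5, 25.5
Σfm = 16×4.5 + 12×7.5 + 12×10.5 + 23×13.5 + 27×16.5 + 29×19.5 + 30×22.5 + 17×25.5 = 2718
n = Σf = 166
Mean = 2718 / 166 = 16.3735

16.373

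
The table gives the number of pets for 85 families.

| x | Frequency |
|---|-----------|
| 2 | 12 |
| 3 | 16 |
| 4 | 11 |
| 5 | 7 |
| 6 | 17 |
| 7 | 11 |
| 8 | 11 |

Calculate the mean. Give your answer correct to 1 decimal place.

4.9

Values: 2, 3, 4, 5, 6, 7, 8
Σfx = 12×2 + 16×3 + 11×4 + 7×5 + 17×6 + 11×7 + 11×8 = 418
n = Σf = 85
Mean = 418 / 85 = 4.9176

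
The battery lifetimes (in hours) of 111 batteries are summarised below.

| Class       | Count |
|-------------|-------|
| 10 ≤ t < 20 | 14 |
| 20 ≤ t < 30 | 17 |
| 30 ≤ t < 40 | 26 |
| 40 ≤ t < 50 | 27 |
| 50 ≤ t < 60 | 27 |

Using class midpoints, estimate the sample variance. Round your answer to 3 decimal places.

178.477

Midpoints: 15, 25, 35, 45, 55
n = 111, Σfm = 4245, mean = 38.2432
Σfm² = 181975
Σf(m − x̄)² = Σfm² − (Σfm)²/n = 181975 − 4245²/111 = 19632.4324
Sample variance = 19632.4324 / 110 = 178.4767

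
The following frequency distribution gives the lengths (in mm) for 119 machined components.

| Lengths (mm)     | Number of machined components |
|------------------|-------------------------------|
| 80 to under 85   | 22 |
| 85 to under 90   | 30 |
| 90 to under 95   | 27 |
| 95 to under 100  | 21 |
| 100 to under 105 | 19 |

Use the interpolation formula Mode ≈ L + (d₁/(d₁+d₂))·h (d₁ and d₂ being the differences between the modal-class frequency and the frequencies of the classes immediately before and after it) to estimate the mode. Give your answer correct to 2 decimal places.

88.64

Modal class: 85 to under 90 (highest frequency 30).
d₁ = 30 − 22 = 8, d₂ = 30 − 27 = 3
Mode ≈ 85 + (8/(8+3)) × 5 = 85 + 3.6364 = 88.6364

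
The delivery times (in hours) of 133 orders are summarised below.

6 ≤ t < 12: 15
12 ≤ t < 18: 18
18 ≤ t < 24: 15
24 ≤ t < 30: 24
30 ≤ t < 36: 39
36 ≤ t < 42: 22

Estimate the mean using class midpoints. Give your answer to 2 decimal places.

Midpoints: 9, 15, 21, 27, 33, 39
Σfm = 15×9 + 18×15 + 15×21 + 24×27 + 39×33 + 22×39 = 3513
n = Σf = 133
Mean = 3513 / 133 = 26.4135

26.41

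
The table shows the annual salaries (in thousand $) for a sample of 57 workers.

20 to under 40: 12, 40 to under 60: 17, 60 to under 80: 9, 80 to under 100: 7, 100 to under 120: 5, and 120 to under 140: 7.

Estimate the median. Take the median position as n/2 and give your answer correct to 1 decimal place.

59.4

Cumulative frequencies: 12, 29, 38, 45, 50, 57
n = 57; position = n/2 = 28.5.
This falls in the class 40 to under 60: L = 40, F = 12, f = 17, h = 20.
Median ≈ 40 + ((28.5 − 12) / 17) × 20 = 59.4118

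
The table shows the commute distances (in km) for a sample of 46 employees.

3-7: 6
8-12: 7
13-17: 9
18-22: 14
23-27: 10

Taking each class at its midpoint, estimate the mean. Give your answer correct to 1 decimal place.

Midpoints: 5, 10, 15, 20, 25
Σfm = 6×5 + 7×10 + 9×15 + 14×20 + 10×25 = 765
n = Σf = 46
Mean = 765 / 46 = 16.6304

16.6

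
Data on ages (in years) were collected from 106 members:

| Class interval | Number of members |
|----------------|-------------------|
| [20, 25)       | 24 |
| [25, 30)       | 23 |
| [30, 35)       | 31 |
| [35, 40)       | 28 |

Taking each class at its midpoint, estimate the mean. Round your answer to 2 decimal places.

Midpoints: 22.5, 27.5, 32.5, 37.5
Σfm = 24×22.5 + 23×27.5 + 31×32.5 + 28×37.5 = 3230
n = Σf = 106
Mean = 3230 / 106 = 30.4717

30.47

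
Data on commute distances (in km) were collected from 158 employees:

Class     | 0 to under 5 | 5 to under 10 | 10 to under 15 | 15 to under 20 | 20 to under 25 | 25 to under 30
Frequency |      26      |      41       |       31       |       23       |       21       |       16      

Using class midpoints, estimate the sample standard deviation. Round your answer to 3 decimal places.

7.915

Midpoints: 2.5, 7.5, 12.5, 17.5, 22.5, 27.5
n = 158, Σfm = 2075, mean = 13.1329
Σfm² = 37087.5
Σf(m − x̄)² = Σfm² − (Σfm)²/n = 37087.5 − 2075²/158 = 9836.7089
Sample variance = 9836.7089 / 157 = 62.6542
Standard deviation = √62.6542 = 7.9154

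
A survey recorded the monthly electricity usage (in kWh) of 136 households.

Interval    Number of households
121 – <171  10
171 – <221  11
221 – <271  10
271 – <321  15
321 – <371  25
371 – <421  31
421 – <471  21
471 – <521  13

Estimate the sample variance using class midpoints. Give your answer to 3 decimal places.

10108.932

Midpoints: 146, 196, 246, 296, 346, 396, 446, 496
n = 136, Σfm = 47256, mean = 347.4706
Σfm² = 17784776
Σf(m − x̄)² = Σfm² − (Σfm)²/n = 17784776 − 47256²/136 = 1364705.8824
Sample variance = 1364705.8824 / 135 = 10108.9325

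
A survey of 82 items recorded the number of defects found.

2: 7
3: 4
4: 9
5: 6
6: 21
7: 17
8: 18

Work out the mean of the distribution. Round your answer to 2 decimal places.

5.87

Values: 2, 3, 4, 5, 6, 7, 8
Σfx = 7×2 + 4×3 + 9×4 + 6×5 + 21×6 + 17×7 + 18×8 = 481
n = Σf = 82
Mean = 481 / 82 = 5.8659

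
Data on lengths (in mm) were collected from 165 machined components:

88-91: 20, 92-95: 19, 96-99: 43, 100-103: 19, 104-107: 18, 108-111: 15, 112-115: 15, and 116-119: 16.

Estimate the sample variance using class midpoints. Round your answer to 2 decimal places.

74.78

Midpoints: 89.5, 93.5, 97.5, 101.5, 105.5, 109.5, 113.5, 117.5
n = 165, Σfm = 16811.5, mean = 101.8879
Σfm² = 1725151.25
Σf(m − x̄)² = Σfm² − (Σfm)²/n = 1725151.25 − 16811.5²/165 = 12263.1758
Sample variance = 12263.1758 / 164 = 74.7755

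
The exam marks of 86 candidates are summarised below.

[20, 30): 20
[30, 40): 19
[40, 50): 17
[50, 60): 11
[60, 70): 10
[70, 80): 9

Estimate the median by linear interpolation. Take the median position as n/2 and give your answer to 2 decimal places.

Cumulative frequencies: 20, 39, 56, 67, 77, 86
n = 86; position = n/2 = 43.
This falls in the class [40, 50): L = 40, F = 39, f = 17, h = 10.
Median ≈ 40 + ((43 − 39) / 17) × 10 = 42.3529

42.35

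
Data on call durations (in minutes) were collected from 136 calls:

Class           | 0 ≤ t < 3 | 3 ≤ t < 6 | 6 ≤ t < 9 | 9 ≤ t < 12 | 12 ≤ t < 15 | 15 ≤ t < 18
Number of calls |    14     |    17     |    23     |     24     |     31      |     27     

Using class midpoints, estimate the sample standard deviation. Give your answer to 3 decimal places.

4.862

Midpoints: 1.5, 4.5, 7.5, 10.5, 13.5, 16.5
n = 136, Σfm = 1386, mean = 10.1912
Σfm² = 17316
Σf(m − x̄)² = Σfm² − (Σfm)²/n = 17316 − 1386²/136 = 3191.0294
Sample variance = 3191.0294 / 135 = 23.6373
Standard deviation = √23.6373 = 4.8618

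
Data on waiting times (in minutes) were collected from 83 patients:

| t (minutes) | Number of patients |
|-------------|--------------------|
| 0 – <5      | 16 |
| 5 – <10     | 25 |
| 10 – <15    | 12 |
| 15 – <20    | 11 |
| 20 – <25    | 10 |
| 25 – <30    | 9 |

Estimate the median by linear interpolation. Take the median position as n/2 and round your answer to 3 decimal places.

10.208

Cumulative frequencies: 16, 41, 53, 64, 74, 83
n = 83; position = n/2 = 41.5.
This falls in the class 10 – <15: L = 10, F = 41, f = 12, h = 5.
Median ≈ 10 + ((41.5 − 41) / 12) × 5 = 10.2083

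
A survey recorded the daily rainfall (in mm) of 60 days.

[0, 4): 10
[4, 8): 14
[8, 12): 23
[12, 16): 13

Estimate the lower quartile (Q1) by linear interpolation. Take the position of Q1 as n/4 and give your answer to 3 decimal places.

5.429

Cumulative frequencies: 10, 24, 47, 60
n = 60; position = n/4 = 15.
This falls in the class [4, 8): L = 4, F = 10, f = 14, h = 4.
Lower quartile ≈ 4 + ((15 − 10) / 14) × 4 = 5.4286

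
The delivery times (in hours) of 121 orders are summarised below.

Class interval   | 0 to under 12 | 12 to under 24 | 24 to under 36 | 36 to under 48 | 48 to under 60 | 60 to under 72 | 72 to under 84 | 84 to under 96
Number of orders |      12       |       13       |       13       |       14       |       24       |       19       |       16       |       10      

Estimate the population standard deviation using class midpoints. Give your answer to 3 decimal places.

25.127

Midpoints: 6, 18, 30, 42, 54, 66, 78, 90
n = 121, Σfm = 5982, mean = 49.4380
Σfm² = 372132
Σf(m − x̄)² = Σfm² − (Σfm)²/n = 372132 − 5982²/121 = 76393.7851
Population variance = 76393.7851 / 121 = 631.3536
Standard deviation = √631.3536 = 25.1268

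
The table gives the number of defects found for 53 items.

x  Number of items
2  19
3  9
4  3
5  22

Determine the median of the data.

Cumulative frequencies: 19, 28, 31, 53
n = 53, so the median is the value in position (n+1)/2 = 27.
Position 27 falls at value 3.

3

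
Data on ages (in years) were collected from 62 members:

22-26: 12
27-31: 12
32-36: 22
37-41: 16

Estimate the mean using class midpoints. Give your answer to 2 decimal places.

32.39

Midpoints: 24, 29, 34, 39
Σfm = 12×24 + 12×29 + 22×34 + 16×39 = 2008
n = Σf = 62
Mean = 2008 / 62 = 32.3871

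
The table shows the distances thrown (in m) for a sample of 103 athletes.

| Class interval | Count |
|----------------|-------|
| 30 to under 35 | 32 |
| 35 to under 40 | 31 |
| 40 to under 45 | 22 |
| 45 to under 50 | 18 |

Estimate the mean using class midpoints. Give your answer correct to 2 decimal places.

Midpoints: 32.5, 37.5, 42.5, 47.5
Σfm = 32×32.5 + 31×37.5 + 22×42.5 + 18×47.5 = 3992.5
n = Σf = 103
Mean = 3992.5 / 103 = 38.7621

38.76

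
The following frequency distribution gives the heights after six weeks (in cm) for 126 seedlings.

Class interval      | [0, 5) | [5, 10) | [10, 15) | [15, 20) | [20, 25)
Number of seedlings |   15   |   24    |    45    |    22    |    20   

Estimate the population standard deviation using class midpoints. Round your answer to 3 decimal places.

Midpoints: 2.5, 7.5, 12.5, 17.5, 22.5
n = 126, Σfm = 1615, mean = 12.8175
Σfm² = 25337.5
Σf(m − x̄)² = Σfm² − (Σfm)²/n = 25337.5 − 1615²/126 = 4637.3016
Population variance = 4637.3016 / 126 = 36.8040
Standard deviation = √36.8040 = 6.0666

6.067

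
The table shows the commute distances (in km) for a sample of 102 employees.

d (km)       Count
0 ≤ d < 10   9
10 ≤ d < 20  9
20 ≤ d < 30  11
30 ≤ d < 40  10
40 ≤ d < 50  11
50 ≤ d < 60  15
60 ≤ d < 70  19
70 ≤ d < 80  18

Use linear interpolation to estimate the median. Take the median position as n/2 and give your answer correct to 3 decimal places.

50.667

Cumulative frequencies: 9, 18, 29, 39, 50, 65, 84, 102
n = 102; position = n/2 = 51.
This falls in the class 50 ≤ d < 60: L = 50, F = 50, f = 15, h = 10.
Median ≈ 50 + ((51 − 50) / 15) × 10 = 50.6667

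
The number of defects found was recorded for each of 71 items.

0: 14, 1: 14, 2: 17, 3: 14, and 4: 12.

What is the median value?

Cumulative frequencies: 14, 28, 45, 59, 71
n = 71, so the median is the value in position (n+1)/2 = 36.
Position 36 falls at value 2.

2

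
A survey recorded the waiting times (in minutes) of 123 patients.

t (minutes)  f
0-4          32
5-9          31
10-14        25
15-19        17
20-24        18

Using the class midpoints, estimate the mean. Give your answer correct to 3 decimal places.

10.293

Midpoints: 2, 7, 12, 17, 22
Σfm = 32×2 + 31×7 + 25×12 + 17×17 + 18×22 = 1266
n = Σf = 123
Mean = 1266 / 123 = 10.2927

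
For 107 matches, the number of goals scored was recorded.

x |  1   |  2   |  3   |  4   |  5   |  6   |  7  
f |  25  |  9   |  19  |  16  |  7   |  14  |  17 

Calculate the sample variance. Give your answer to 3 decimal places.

4.620

Values: 1, 2, 3, 4, 5, 6, 7
n = 107, Σfx = 402, mean = 3.7570
Σfx² = 2000
Σf(x − x̄)² = Σfx² − (Σfx)²/n = 2000 − 402²/107 = 489.6822
Sample variance = 489.6822 / 106 = 4.6196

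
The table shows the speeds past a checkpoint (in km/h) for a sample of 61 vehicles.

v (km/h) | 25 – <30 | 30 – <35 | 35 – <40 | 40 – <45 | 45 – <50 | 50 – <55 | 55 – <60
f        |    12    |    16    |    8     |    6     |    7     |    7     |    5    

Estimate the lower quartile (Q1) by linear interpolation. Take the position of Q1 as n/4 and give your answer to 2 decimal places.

31.02

Cumulative frequencies: 12, 28, 36, 42, 49, 56, 61
n = 61; position = n/4 = 15.25.
This falls in the class 30 – <35: L = 30, F = 12, f = 16, h = 5.
Lower quartile ≈ 30 + ((15.25 − 12) / 16) × 5 = 31.0156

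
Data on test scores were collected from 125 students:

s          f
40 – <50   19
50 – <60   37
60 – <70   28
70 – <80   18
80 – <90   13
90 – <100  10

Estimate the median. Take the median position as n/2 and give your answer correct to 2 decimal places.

Cumulative frequencies: 19, 56, 84, 102, 115, 125
n = 125; position = n/2 = 62.5.
This falls in the class 60 – <70: L = 60, F = 56, f = 28, h = 10.
Median ≈ 60 + ((62.5 − 56) / 28) × 10 = 62.3214

62.32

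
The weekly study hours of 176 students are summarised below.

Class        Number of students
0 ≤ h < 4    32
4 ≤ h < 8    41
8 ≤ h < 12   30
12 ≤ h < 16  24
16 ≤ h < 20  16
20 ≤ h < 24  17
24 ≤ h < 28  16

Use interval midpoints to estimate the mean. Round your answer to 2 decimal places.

11.50

Midpoints: 2, 6, 10, 14, 18, 22, 26
Σfm = 32×2 + 41×6 + 30×10 + 24×14 + 16×18 + 17×22 + 16×26 = 2024
n = Σf = 176
Mean = 2024 / 176 = 11.5000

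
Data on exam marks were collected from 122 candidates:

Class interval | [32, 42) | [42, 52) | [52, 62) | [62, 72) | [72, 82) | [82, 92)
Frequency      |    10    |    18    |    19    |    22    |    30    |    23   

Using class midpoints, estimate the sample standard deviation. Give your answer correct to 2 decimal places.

15.81

Midpoints: 37, 47, 57, 67, 77, 87
n = 122, Σfm = 8084, mean = 66.2623
Σfm² = 565898
Σf(m − x̄)² = Σfm² − (Σfm)²/n = 565898 − 8084²/122 = 30233.6066
Sample variance = 30233.6066 / 121 = 249.8645
Standard deviation = √249.8645 = 15.8071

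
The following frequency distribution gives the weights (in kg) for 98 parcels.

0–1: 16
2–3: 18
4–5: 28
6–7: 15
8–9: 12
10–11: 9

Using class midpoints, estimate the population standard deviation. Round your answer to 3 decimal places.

Midpoints: 0.5, 2.5, 4.5, 6.5, 8.5, 10.5
n = 98, Σfm = 473, mean = 4.8265
Σfm² = 3176.5
Σf(m − x̄)² = Σfm² − (Σfm)²/n = 3176.5 − 473²/98 = 893.5510
Population variance = 893.5510 / 98 = 9.1179
Standard deviation = √9.1179 = 3.0196

3.020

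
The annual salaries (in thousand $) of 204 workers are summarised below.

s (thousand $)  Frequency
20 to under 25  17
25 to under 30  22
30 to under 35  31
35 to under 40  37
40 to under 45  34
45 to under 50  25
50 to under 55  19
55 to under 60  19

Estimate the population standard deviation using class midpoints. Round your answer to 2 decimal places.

10.15

Midpoints: 22.5, 27.5, 32.5, 37.5, 42.5, 47.5, 52.5, 57.5
n = 204, Σfm = 8105, mean = 39.7304
Σfm² = 343025
Σf(m − x̄)² = Σfm² − (Σfm)²/n = 343025 − 8105²/204 = 21010.1716
Population variance = 21010.1716 / 204 = 102.9910
Standard deviation = √102.9910 = 10.1484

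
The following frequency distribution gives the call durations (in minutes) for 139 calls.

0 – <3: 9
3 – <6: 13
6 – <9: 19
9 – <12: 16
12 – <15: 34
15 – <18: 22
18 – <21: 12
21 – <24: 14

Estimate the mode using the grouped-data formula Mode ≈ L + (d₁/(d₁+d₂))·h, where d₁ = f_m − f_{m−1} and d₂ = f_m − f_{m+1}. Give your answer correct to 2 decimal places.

13.80

Modal class: 12 – <15 (highest frequency 34).
d₁ = 34 − 16 = 18, d₂ = 34 − 22 = 12
Mode ≈ 12 + (18/(18+12)) × 3 = 12 + 1.8000 = 13.8000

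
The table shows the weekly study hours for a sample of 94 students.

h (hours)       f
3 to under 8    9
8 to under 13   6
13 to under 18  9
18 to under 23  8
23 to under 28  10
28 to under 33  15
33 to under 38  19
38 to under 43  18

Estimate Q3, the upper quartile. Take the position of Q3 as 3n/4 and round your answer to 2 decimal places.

Cumulative frequencies: 9, 15, 24, 32, 42, 57, 76, 94
n = 94; position = 3n/4 = 70.5.
This falls in the class 33 to under 38: L = 33, F = 57, f = 19, h = 5.
Upper quartile ≈ 33 + ((70.5 − 57) / 19) × 5 = 36.5526

36.55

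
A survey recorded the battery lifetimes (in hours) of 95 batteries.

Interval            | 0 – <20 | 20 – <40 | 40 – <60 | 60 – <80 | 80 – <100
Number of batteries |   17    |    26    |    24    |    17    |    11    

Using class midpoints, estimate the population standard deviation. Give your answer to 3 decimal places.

Midpoints: 10, 30, 50, 70, 90
n = 95, Σfm = 4330, mean = 45.5789
Σfm² = 257500
Σf(m − x̄)² = Σfm² − (Σfm)²/n = 257500 − 4330²/95 = 60143.1579
Population variance = 60143.1579 / 95 = 633.0859
Standard deviation = √633.0859 = 25.1612

25.161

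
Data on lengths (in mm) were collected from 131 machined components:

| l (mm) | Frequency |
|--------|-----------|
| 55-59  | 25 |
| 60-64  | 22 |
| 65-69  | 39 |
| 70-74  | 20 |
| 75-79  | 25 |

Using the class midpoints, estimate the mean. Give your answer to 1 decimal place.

66.9

Midpoints: 57, 62, 67, 72, 77
Σfm = 25×57 + 22×62 + 39×67 + 20×72 + 25×77 = 8767
n = Σf = 131
Mean = 8767 / 131 = 66.9237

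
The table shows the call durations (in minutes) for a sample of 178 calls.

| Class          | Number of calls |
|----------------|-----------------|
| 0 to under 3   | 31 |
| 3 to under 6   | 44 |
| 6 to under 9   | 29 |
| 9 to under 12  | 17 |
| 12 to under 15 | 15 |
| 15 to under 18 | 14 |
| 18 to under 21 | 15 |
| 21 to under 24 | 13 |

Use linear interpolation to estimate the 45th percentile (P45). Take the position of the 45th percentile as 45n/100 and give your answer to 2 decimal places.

6.53

Cumulative frequencies: 31, 75, 104, 121, 136, 150, 165, 178
n = 178; position = 45n/100 = 80.1.
This falls in the class 6 to under 9: L = 6, F = 75, f = 29, h = 3.
45th percentile ≈ 6 + ((80.1 − 75) / 29) × 3 = 6.5276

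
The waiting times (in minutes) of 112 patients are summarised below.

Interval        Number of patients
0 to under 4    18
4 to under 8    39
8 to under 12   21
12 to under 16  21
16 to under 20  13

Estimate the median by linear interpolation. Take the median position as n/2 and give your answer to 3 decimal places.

7.897

Cumulative frequencies: 18, 57, 78, 99, 112
n = 112; position = n/2 = 56.
This falls in the class 4 to under 8: L = 4, F = 18, f = 39, h = 4.
Median ≈ 4 + ((56 − 18) / 39) × 4 = 7.8974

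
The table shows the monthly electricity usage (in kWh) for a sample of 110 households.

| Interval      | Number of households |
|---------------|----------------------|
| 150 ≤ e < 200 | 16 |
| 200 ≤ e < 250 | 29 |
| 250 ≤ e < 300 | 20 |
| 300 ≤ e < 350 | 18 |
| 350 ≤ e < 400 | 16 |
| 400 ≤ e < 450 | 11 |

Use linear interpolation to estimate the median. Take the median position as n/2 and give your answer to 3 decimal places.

275.000

Cumulative frequencies: 16, 45, 65, 83, 99, 110
n = 110; position = n/2 = 55.
This falls in the class 250 ≤ e < 300: L = 250, F = 45, f = 20, h = 50.
Median ≈ 250 + ((55 − 45) / 20) × 50 = 275.0000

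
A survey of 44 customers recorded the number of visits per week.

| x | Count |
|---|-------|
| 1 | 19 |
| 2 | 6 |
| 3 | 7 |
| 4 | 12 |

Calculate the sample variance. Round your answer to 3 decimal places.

Values: 1, 2, 3, 4
n = 44, Σfx = 100, mean = 2.2727
Σfx² = 298
Σf(x − x̄)² = Σfx² − (Σfx)²/n = 298 − 100²/44 = 70.7273
Sample variance = 70.7273 / 43 = 1.6448

1.645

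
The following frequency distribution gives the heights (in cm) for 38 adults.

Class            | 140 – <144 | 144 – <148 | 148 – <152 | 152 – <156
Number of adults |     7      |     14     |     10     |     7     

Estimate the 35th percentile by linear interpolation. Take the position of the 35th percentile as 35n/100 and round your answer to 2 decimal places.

Cumulative frequencies: 7, 21, 31, 38
n = 38; position = 35n/100 = 13.3.
This falls in the class 144 – <148: L = 144, F = 7, f = 14, h = 4.
35th percentile ≈ 144 + ((13.3 − 7) / 14) × 4 = 145.8000

145.80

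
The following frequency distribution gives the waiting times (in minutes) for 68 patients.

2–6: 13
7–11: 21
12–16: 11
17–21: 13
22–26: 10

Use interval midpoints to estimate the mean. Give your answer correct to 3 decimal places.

12.971

Midpoints: 4, 9, 14, 19, 24
Σfm = 13×4 + 21×9 + 11×14 + 13×19 + 10×24 = 882
n = Σf = 68
Mean = 882 / 68 = 12.9706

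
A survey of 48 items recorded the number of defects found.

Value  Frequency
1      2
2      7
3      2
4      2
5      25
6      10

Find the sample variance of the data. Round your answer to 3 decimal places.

2.170

Values: 1, 2, 3, 4, 5, 6
n = 48, Σfx = 215, mean = 4.4792
Σfx² = 1065
Σf(x − x̄)² = Σfx² − (Σfx)²/n = 1065 − 215²/48 = 101.9792
Sample variance = 101.9792 / 47 = 2.1698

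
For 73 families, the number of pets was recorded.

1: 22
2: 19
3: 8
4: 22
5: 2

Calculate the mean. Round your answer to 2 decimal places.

Values: 1, 2, 3, 4, 5
Σfx = 22×1 + 19×2 + 8×3 + 22×4 + 2×5 = 182
n = Σf = 73
Mean = 182 / 73 = 2.4932

2.49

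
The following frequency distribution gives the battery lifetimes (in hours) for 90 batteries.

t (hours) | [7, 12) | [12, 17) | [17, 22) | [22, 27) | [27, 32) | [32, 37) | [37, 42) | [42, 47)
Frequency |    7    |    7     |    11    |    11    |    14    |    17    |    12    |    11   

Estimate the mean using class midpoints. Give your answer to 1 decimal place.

Midpoints: 9.5, 14.5, 19.5, 24.5, 29.5, 34.5, 39.5, 44.5
Σfm = 7×9.5 + 7×14.5 + 11×19.5 + 11×24.5 + 14×29.5 + 17×34.5 + 12×39.5 + 11×44.5 = 2615
n = Σf = 90
Mean = 2615 / 90 = 29.0556

29.1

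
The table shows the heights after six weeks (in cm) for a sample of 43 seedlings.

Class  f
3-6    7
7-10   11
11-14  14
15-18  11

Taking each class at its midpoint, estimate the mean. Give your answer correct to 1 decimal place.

11.2

Midpoints: 4.5, 8.5, 12.5, 16.5
Σfm = 7×4.5 + 11×8.5 + 14×12.5 + 11×16.5 = 481.5
n = Σf = 43
Mean = 481.5 / 43 = 11.1977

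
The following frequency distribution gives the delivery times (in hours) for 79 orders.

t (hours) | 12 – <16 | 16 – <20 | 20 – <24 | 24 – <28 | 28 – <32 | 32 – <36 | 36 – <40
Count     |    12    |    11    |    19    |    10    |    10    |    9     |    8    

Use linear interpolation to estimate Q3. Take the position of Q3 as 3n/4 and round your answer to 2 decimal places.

30.90

Cumulative frequencies: 12, 23, 42, 52, 62, 71, 79
n = 79; position = 3n/4 = 59.25.
This falls in the class 28 – <32: L = 28, F = 52, f = 10, h = 4.
Upper quartile ≈ 28 + ((59.25 − 52) / 10) × 4 = 30.9000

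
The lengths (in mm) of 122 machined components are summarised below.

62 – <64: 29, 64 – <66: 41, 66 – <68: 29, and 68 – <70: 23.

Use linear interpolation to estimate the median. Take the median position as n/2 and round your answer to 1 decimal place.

65.6

Cumulative frequencies: 29, 70, 99, 122
n = 122; position = n/2 = 61.
This falls in the class 64 – <66: L = 64, F = 29, f = 41, h = 2.
Median ≈ 64 + ((61 − 29) / 41) × 2 = 65.5610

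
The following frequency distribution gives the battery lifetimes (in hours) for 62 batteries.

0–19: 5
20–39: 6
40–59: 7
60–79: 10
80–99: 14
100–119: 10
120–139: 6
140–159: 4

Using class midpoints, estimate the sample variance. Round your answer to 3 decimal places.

Midpoints: 9.5, 29.5, 49.5, 69.5, 89.5, 109.5, 129.5, 149.5
n = 62, Σfm = 4989, mean = 80.4677
Σfm² = 493195.5
Σf(m − x̄)² = Σfm² − (Σfm)²/n = 493195.5 − 4989²/62 = 91741.9355
Sample variance = 91741.9355 / 61 = 1503.9662

1503.966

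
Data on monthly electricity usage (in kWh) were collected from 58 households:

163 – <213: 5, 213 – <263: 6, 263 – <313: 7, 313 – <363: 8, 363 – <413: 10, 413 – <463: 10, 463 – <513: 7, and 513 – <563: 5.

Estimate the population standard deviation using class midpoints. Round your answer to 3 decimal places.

102.847

Midpoints: 188, 238, 288, 338, 388, 438, 488, 538
n = 58, Σfm = 21454, mean = 369.8966
Σfm² = 8549252
Σf(m − x̄)² = Σfm² − (Σfm)²/n = 8549252 − 21454²/58 = 613491.3793
Population variance = 613491.3793 / 58 = 10577.4376
Standard deviation = √10577.4376 = 102.8467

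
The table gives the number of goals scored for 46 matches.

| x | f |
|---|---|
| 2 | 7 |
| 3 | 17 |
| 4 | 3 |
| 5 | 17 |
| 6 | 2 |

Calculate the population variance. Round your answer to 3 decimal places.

Values: 2, 3, 4, 5, 6
n = 46, Σfx = 174, mean = 3.7826
Σfx² = 726
Σf(x − x̄)² = Σfx² − (Σfx)²/n = 726 − 174²/46 = 67.8261
Population variance = 67.8261 / 46 = 1.4745

1.474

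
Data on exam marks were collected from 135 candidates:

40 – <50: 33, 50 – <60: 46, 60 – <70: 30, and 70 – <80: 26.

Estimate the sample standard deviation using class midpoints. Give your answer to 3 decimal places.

10.552

Midpoints: 45, 55, 65, 75
n = 135, Σfm = 7915, mean = 58.6296
Σfm² = 478975
Σf(m − x̄)² = Σfm² − (Σfm)²/n = 478975 − 7915²/135 = 14921.4815
Sample variance = 14921.4815 / 134 = 111.3543
Standard deviation = √111.3543 = 10.5525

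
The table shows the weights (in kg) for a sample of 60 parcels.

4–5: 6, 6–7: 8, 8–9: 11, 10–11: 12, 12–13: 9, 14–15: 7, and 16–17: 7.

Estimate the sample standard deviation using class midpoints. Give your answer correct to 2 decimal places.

3.65

Midpoints: 4.5, 6.5, 8.5, 10.5, 12.5, 14.5, 16.5
n = 60, Σfm = 628, mean = 10.4667
Σfm² = 7361
Σf(m − x̄)² = Σfm² − (Σfm)²/n = 7361 − 628²/60 = 787.9333
Sample variance = 787.9333 / 59 = 13.3548
Standard deviation = √13.3548 = 3.6544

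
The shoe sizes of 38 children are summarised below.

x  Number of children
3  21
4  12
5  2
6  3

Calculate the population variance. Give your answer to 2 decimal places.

0.80

Values: 3, 4, 5, 6
n = 38, Σfx = 139, mean = 3.6579
Σfx² = 539
Σf(x − x̄)² = Σfx² − (Σfx)²/n = 539 − 139²/38 = 30.5526
Population variance = 30.5526 / 38 = 0.8040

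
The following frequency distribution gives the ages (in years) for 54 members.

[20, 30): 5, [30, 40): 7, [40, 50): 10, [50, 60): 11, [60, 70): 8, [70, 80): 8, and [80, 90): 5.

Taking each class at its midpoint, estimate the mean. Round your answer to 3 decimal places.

Midpoints: 25, 35, 45, 55, 65, 75, 85
Σfm = 5×25 + 7×35 + 10×45 + 11×55 + 8×65 + 8×75 + 5×85 = 2970
n = Σf = 54
Mean = 2970 / 54 = 55.0000

55.000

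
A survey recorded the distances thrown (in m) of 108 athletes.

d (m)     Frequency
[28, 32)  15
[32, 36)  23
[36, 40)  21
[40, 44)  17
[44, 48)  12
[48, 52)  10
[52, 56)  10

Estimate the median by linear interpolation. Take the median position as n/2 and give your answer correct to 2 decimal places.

39.05

Cumulative frequencies: 15, 38, 59, 76, 88, 98, 108
n = 108; position = n/2 = 54.
This falls in the class [36, 40): L = 36, F = 38, f = 21, h = 4.
Median ≈ 36 + ((54 − 38) / 21) × 4 = 39.0476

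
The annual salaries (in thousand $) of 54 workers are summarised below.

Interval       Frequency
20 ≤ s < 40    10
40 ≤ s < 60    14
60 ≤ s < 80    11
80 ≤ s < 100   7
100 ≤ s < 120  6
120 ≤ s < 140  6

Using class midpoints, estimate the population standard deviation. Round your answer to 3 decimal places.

Midpoints: 30, 50, 70, 90, 110, 130
n = 54, Σfm = 3840, mean = 71.1111
Σfm² = 328600
Σf(m − x̄)² = Σfm² − (Σfm)²/n = 328600 − 3840²/54 = 55533.3333
Population variance = 55533.3333 / 54 = 1028.3951
Standard deviation = √1028.3951 = 32.0686

32.069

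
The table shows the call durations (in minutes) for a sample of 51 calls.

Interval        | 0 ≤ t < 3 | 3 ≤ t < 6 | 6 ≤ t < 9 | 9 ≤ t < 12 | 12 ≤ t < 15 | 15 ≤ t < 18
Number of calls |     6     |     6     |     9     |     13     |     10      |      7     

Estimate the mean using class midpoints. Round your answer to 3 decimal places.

9.618

Midpoints: 1.5, 4.5, 7.5, 10.5, 13.5, 16.5
Σfm = 6×1.5 + 6×4.5 + 9×7.5 + 13×10.5 + 10×13.5 + 7×16.5 = 490.5
n = Σf = 51
Mean = 490.5 / 51 = 9.6176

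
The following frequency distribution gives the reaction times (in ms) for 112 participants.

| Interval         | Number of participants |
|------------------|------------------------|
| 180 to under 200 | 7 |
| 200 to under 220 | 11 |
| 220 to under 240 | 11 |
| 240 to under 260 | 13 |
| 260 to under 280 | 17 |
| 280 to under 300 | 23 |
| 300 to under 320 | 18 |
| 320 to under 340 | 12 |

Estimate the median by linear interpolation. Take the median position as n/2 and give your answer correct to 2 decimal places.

276.47

Cumulative frequencies: 7, 18, 29, 42, 59, 82, 100, 112
n = 112; position = n/2 = 56.
This falls in the class 260 to under 280: L = 260, F = 42, f = 17, h = 20.
Median ≈ 260 + ((56 − 42) / 17) × 20 = 276.4706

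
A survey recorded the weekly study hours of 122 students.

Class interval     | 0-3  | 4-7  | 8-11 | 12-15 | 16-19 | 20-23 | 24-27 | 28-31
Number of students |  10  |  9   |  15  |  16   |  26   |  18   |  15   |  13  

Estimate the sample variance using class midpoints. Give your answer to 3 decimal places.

66.970

Midpoints: 1.5, 5.5, 9.5, 13.5, 17.5, 21.5, 25.5, 29.5
n = 122, Σfm = 2031, mean = 16.6475
Σfm² = 41914.5
Σf(m − x̄)² = Σfm² − (Σfm)²/n = 41914.5 − 2031²/122 = 8103.3443
Sample variance = 8103.3443 / 121 = 66.9698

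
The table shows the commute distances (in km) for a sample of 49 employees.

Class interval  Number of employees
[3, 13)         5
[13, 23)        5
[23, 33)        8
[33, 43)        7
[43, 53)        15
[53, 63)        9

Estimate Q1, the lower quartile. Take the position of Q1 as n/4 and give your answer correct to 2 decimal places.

Cumulative frequencies: 5, 10, 18, 25, 40, 49
n = 49; position = n/4 = 12.25.
This falls in the class [23, 33): L = 23, F = 10, f = 8, h = 10.
Lower quartile ≈ 23 + ((12.25 − 10) / 8) × 10 = 25.8125

25.81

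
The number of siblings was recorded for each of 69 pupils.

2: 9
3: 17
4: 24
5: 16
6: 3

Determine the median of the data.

Cumulative frequencies: 9, 26, 50, 66, 69
n = 69, so the median is the value in position (n+1)/2 = 35.
Position 35 falls at value 4.

4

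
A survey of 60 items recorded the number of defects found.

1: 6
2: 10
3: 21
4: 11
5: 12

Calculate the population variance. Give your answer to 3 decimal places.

Values: 1, 2, 3, 4, 5
n = 60, Σfx = 193, mean = 3.2167
Σfx² = 711
Σf(x − x̄)² = Σfx² − (Σfx)²/n = 711 − 193²/60 = 90.1833
Population variance = 90.1833 / 60 = 1.5031

1.503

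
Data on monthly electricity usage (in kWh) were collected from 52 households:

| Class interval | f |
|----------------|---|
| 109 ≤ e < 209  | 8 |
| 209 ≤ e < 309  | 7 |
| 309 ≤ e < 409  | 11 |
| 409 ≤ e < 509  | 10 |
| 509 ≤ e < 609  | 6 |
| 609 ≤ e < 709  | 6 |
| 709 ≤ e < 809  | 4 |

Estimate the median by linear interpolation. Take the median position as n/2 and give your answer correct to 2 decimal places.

409.00

Cumulative frequencies: 8, 15, 26, 36, 42, 48, 52
n = 52; position = n/2 = 26.
This falls in the class 309 ≤ e < 409: L = 309, F = 15, f = 11, h = 100.
Median ≈ 309 + ((26 − 15) / 11) × 100 = 409.0000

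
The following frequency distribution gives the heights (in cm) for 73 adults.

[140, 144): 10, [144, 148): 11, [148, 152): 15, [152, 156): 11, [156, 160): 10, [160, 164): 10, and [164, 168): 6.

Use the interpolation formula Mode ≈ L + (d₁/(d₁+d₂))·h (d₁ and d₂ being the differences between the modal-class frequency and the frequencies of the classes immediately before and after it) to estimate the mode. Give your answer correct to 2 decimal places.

Modal class: [148, 152) (highest frequency 15).
d₁ = 15 − 11 = 4, d₂ = 15 − 11 = 4
Mode ≈ 148 + (4/(4+4)) × 4 = 148 + 2.0000 = 150.0000

150.00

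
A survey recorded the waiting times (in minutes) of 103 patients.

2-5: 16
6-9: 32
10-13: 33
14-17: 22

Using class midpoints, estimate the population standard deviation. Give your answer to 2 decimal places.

Midpoints: 3.5, 7.5, 11.5, 15.5
n = 103, Σfm = 1016.5, mean = 9.8689
Σfm² = 11645.75
Σf(m − x̄)² = Σfm² − (Σfm)²/n = 11645.75 − 1016.5²/103 = 1613.9806
Population variance = 1613.9806 / 103 = 15.6697
Standard deviation = √15.6697 = 3.9585

3.96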